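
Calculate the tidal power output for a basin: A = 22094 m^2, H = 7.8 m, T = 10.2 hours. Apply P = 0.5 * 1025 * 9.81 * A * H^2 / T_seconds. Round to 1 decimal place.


Convert period to seconds: T = 10.2 * 3600 = 36720.0 s
H^2 = 7.8^2 = 60.84
P = 0.5 * rho * g * A * H^2 / T
P = 0.5 * 1025 * 9.81 * 22094 * 60.84 / 36720.0
P = 184044.9 W

184044.9


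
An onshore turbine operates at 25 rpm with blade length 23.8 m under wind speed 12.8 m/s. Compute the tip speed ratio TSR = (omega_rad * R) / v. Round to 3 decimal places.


Convert rotational speed to rad/s:
  omega = 25 * 2 * pi / 60 = 2.618 rad/s
Compute tip speed:
  v_tip = omega * R = 2.618 * 23.8 = 62.308 m/s
Tip speed ratio:
  TSR = v_tip / v_wind = 62.308 / 12.8 = 4.868

4.868


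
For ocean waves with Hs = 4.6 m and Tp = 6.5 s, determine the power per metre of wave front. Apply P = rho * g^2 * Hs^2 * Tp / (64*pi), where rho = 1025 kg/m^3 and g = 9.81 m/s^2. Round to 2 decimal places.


Apply wave power formula:
  g^2 = 9.81^2 = 96.2361
  Hs^2 = 4.6^2 = 21.16
  Numerator = rho * g^2 * Hs^2 * Tp = 1025 * 96.2361 * 21.16 * 6.5 = 13567221.02
  Denominator = 64 * pi = 201.0619
  P = 13567221.02 / 201.0619 = 67477.82 W/m

67477.82


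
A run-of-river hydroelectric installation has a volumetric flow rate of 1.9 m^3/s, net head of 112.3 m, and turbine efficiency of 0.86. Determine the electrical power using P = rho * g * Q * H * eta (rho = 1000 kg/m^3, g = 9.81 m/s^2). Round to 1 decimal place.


Apply the hydropower formula P = rho * g * Q * H * eta
rho * g = 1000 * 9.81 = 9810.0
P = 9810.0 * 1.9 * 112.3 * 0.86
P = 1800117.3 W

1800117.3


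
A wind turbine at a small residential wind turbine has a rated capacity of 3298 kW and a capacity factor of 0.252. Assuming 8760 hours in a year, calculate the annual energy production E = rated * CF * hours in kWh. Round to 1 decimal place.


Annual energy = rated_kW * capacity_factor * hours_per_year
Given: P_rated = 3298 kW, CF = 0.252, hours = 8760
E = 3298 * 0.252 * 8760
E = 7280401.0 kWh

7280401.0


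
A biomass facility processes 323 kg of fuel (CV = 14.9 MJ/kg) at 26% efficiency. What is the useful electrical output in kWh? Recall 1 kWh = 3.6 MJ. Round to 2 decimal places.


Total energy = mass * CV = 323 * 14.9 = 4812.7 MJ
Useful energy = total * eta = 4812.7 * 0.26 = 1251.3 MJ
Convert to kWh: 1251.3 / 3.6
Useful energy = 347.58 kWh

347.58


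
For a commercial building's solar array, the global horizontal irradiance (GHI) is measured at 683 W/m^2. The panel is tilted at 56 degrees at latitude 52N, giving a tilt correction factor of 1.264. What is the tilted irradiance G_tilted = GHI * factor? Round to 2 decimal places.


Identify the given values:
  GHI = 683 W/m^2, tilt correction factor = 1.264
Apply the formula G_tilted = GHI * factor:
  G_tilted = 683 * 1.264
  G_tilted = 863.31 W/m^2

863.31


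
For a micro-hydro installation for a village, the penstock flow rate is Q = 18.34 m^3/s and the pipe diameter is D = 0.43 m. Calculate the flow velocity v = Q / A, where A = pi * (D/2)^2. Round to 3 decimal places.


Compute pipe cross-sectional area:
  A = pi * (D/2)^2 = pi * (0.43/2)^2 = 0.1452 m^2
Calculate velocity:
  v = Q / A = 18.34 / 0.1452
  v = 126.291 m/s

126.291


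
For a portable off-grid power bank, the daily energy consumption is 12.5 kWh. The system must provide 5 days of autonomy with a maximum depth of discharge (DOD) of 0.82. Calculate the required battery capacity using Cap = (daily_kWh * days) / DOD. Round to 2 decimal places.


Total energy needed = daily * days = 12.5 * 5 = 62.5 kWh
Account for depth of discharge:
  Cap = total_energy / DOD = 62.5 / 0.82
  Cap = 76.22 kWh

76.22


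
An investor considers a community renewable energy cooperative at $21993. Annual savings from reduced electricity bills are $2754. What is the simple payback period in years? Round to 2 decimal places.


Simple payback period = initial cost / annual savings
Payback = 21993 / 2754
Payback = 7.99 years

7.99


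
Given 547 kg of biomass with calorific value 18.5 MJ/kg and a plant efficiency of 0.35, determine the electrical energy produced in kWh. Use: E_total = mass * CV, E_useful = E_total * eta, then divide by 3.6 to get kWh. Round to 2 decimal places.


Total energy = mass * CV = 547 * 18.5 = 10119.5 MJ
Useful energy = total * eta = 10119.5 * 0.35 = 3541.83 MJ
Convert to kWh: 3541.83 / 3.6
Useful energy = 983.84 kWh

983.84


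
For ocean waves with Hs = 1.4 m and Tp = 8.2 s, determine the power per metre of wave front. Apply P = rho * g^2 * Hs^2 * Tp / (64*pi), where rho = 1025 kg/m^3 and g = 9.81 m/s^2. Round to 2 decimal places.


Apply wave power formula:
  g^2 = 9.81^2 = 96.2361
  Hs^2 = 1.4^2 = 1.96
  Numerator = rho * g^2 * Hs^2 * Tp = 1025 * 96.2361 * 1.96 * 8.2 = 1585374.26
  Denominator = 64 * pi = 201.0619
  P = 1585374.26 / 201.0619 = 7885.00 W/m

7885.00


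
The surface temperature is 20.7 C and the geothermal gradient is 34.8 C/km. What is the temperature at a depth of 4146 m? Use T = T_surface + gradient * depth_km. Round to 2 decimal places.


Convert depth to km: 4146 / 1000 = 4.146 km
Temperature increase = gradient * depth_km = 34.8 * 4.146 = 144.28 C
Temperature at depth = T_surface + delta_T = 20.7 + 144.28
T = 164.98 C

164.98


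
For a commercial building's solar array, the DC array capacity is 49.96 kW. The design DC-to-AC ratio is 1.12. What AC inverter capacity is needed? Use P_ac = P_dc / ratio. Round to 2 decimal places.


The inverter AC capacity is determined by the DC/AC ratio.
Given: P_dc = 49.96 kW, DC/AC ratio = 1.12
P_ac = P_dc / ratio = 49.96 / 1.12
P_ac = 44.61 kW

44.61


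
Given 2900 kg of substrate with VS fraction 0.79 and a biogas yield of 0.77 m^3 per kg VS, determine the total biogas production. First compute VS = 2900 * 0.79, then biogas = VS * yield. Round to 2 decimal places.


Compute volatile solids:
  VS = mass * VS_fraction = 2900 * 0.79 = 2291.0 kg
Calculate biogas volume:
  Biogas = VS * specific_yield = 2291.0 * 0.77
  Biogas = 1764.07 m^3

1764.07


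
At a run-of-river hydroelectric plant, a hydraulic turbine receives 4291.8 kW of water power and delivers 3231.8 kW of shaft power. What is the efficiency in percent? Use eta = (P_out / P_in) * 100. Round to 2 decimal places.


Turbine efficiency = (output power / input power) * 100
eta = (3231.8 / 4291.8) * 100
eta = 75.30%

75.30


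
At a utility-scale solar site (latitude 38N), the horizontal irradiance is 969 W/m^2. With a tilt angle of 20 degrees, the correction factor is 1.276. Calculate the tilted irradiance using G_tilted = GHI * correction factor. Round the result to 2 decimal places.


Identify the given values:
  GHI = 969 W/m^2, tilt correction factor = 1.276
Apply the formula G_tilted = GHI * factor:
  G_tilted = 969 * 1.276
  G_tilted = 1236.44 W/m^2

1236.44


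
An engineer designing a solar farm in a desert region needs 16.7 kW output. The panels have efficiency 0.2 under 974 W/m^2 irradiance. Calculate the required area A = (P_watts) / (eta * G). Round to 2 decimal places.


Convert target power to watts: P = 16.7 * 1000 = 16700.0 W
Compute denominator: eta * G = 0.2 * 974 = 194.8
Required area A = P / (eta * G) = 16700.0 / 194.8
A = 85.73 m^2

85.73


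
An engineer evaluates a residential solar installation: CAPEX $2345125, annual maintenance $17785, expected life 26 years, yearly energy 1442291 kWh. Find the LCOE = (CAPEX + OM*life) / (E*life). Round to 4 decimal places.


Total cost = CAPEX + OM * lifetime = 2345125 + 17785 * 26 = 2345125 + 462410 = 2807535
Total generation = annual * lifetime = 1442291 * 26 = 37499566 kWh
LCOE = 2807535 / 37499566
LCOE = 0.0749 $/kWh

0.0749


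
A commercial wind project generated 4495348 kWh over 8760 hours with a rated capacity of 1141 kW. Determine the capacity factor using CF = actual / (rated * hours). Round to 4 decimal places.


Capacity factor = actual output / maximum possible output
Maximum possible = rated * hours = 1141 * 8760 = 9995160 kWh
CF = 4495348 / 9995160
CF = 0.4498

0.4498


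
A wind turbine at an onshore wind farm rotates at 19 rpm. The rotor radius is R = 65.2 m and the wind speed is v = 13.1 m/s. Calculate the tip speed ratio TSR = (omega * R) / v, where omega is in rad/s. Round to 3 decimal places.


Convert rotational speed to rad/s:
  omega = 19 * 2 * pi / 60 = 1.9897 rad/s
Compute tip speed:
  v_tip = omega * R = 1.9897 * 65.2 = 129.727 m/s
Tip speed ratio:
  TSR = v_tip / v_wind = 129.727 / 13.1 = 9.903

9.903


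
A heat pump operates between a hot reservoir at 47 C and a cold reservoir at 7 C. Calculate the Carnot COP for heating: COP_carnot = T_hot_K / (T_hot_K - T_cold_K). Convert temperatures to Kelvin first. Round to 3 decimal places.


Convert to Kelvin:
  T_hot = 47 + 273.15 = 320.15 K
  T_cold = 7 + 273.15 = 280.15 K
Apply Carnot COP formula:
  COP = T_hot_K / (T_hot_K - T_cold_K) = 320.15 / 40.0
  COP = 8.004

8.004


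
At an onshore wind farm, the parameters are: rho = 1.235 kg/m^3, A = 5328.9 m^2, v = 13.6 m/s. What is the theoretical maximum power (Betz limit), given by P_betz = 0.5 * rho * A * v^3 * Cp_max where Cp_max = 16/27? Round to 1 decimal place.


The Betz coefficient Cp_max = 16/27 = 0.5926
v^3 = 13.6^3 = 2515.456
P_betz = 0.5 * rho * A * v^3 * Cp_max
P_betz = 0.5 * 1.235 * 5328.9 * 2515.456 * 0.5926
P_betz = 4905095.6 W

4905095.6


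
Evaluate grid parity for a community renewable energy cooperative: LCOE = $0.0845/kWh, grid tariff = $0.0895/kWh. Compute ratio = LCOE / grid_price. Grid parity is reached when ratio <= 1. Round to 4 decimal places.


Compare LCOE to grid price:
  LCOE = $0.0845/kWh, Grid price = $0.0895/kWh
  Ratio = LCOE / grid_price = 0.0845 / 0.0895 = 0.9441
  Grid parity achieved (ratio <= 1)? yes

0.9441


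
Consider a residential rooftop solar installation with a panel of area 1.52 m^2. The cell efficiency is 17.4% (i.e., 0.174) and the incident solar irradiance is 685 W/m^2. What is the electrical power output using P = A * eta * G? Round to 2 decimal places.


Use the solar power formula P = A * eta * G.
Given: A = 1.52 m^2, eta = 0.174, G = 685 W/m^2
P = 1.52 * 0.174 * 685
P = 181.17 W

181.17


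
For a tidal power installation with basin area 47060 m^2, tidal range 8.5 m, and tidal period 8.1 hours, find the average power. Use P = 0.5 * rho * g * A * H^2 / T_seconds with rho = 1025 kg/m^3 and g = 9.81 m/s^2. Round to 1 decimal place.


Convert period to seconds: T = 8.1 * 3600 = 29160.0 s
H^2 = 8.5^2 = 72.25
P = 0.5 * rho * g * A * H^2 / T
P = 0.5 * 1025 * 9.81 * 47060 * 72.25 / 29160.0
P = 586226.1 W

586226.1


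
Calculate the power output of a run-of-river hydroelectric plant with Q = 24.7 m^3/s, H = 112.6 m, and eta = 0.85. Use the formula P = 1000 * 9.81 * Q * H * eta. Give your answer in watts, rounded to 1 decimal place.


Apply the hydropower formula P = rho * g * Q * H * eta
rho * g = 1000 * 9.81 = 9810.0
P = 9810.0 * 24.7 * 112.6 * 0.85
P = 23191203.0 W

23191203.0


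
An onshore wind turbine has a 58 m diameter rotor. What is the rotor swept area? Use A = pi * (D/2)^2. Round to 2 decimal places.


Compute the rotor radius:
  r = D / 2 = 58 / 2 = 29.0 m
Calculate swept area:
  A = pi * r^2 = pi * 29.0^2
  A = 2642.08 m^2

2642.08


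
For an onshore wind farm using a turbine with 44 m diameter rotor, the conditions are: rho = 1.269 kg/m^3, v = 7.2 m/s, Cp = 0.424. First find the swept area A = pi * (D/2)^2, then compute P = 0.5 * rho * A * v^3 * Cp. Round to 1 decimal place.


Step 1 -- Compute swept area:
  A = pi * (D/2)^2 = pi * (44/2)^2 = 1520.53 m^2
Step 2 -- Apply wind power equation:
  P = 0.5 * rho * A * v^3 * Cp
  v^3 = 7.2^3 = 373.248
  P = 0.5 * 1.269 * 1520.53 * 373.248 * 0.424
  P = 152682.8 W

152682.8


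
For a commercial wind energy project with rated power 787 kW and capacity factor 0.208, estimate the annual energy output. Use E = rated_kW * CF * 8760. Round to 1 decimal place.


Annual energy = rated_kW * capacity_factor * hours_per_year
Given: P_rated = 787 kW, CF = 0.208, hours = 8760
E = 787 * 0.208 * 8760
E = 1433977.0 kWh

1433977.0


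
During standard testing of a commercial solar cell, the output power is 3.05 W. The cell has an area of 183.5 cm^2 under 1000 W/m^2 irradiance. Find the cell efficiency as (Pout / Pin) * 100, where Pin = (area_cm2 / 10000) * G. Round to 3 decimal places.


First compute the input power:
  Pin = area_cm2 / 10000 * G = 183.5 / 10000 * 1000 = 18.35 W
Then compute efficiency:
  Efficiency = (Pout / Pin) * 100 = (3.05 / 18.35) * 100
  Efficiency = 16.621%

16.621


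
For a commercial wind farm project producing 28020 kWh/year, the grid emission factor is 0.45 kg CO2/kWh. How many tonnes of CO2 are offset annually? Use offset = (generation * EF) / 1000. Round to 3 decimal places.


CO2 offset in kg = generation * emission_factor
CO2 offset = 28020 * 0.45 = 12609.0 kg
Convert to tonnes:
  CO2 offset = 12609.0 / 1000 = 12.609 tonnes

12.609


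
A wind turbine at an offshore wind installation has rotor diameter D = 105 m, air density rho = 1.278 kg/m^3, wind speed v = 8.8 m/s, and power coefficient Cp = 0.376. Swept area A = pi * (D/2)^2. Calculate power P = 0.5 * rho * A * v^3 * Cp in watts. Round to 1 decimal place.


Step 1 -- Compute swept area:
  A = pi * (D/2)^2 = pi * (105/2)^2 = 8659.01 m^2
Step 2 -- Apply wind power equation:
  P = 0.5 * rho * A * v^3 * Cp
  v^3 = 8.8^3 = 681.472
  P = 0.5 * 1.278 * 8659.01 * 681.472 * 0.376
  P = 1417768.1 W

1417768.1


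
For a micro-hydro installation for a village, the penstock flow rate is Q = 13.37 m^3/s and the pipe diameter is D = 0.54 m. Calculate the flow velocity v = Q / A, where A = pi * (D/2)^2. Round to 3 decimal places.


Compute pipe cross-sectional area:
  A = pi * (D/2)^2 = pi * (0.54/2)^2 = 0.229 m^2
Calculate velocity:
  v = Q / A = 13.37 / 0.229
  v = 58.379 m/s

58.379


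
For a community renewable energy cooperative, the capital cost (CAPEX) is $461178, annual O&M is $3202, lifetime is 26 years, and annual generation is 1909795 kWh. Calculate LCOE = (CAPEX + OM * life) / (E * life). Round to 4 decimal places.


Total cost = CAPEX + OM * lifetime = 461178 + 3202 * 26 = 461178 + 83252 = 544430
Total generation = annual * lifetime = 1909795 * 26 = 49654670 kWh
LCOE = 544430 / 49654670
LCOE = 0.0110 $/kWh

0.0110


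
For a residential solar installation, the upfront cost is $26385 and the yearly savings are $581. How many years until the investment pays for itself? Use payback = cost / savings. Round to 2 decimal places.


Simple payback period = initial cost / annual savings
Payback = 26385 / 581
Payback = 45.41 years

45.41


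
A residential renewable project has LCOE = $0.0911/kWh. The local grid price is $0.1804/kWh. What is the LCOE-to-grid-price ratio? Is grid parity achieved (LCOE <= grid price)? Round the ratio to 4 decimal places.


Compare LCOE to grid price:
  LCOE = $0.0911/kWh, Grid price = $0.1804/kWh
  Ratio = LCOE / grid_price = 0.0911 / 0.1804 = 0.5050
  Grid parity achieved (ratio <= 1)? yes

0.5050


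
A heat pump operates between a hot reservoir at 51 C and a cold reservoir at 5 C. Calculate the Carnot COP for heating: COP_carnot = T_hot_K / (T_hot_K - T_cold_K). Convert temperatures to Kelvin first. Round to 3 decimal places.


Convert to Kelvin:
  T_hot = 51 + 273.15 = 324.15 K
  T_cold = 5 + 273.15 = 278.15 K
Apply Carnot COP formula:
  COP = T_hot_K / (T_hot_K - T_cold_K) = 324.15 / 46.0
  COP = 7.047

7.047


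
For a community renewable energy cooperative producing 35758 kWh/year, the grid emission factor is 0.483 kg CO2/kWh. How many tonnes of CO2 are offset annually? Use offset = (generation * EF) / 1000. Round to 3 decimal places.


CO2 offset in kg = generation * emission_factor
CO2 offset = 35758 * 0.483 = 17271.11 kg
Convert to tonnes:
  CO2 offset = 17271.11 / 1000 = 17.271 tonnes

17.271


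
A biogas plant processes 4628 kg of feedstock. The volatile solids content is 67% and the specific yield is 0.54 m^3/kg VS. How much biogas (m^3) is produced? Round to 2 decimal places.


Compute volatile solids:
  VS = mass * VS_fraction = 4628 * 0.67 = 3100.76 kg
Calculate biogas volume:
  Biogas = VS * specific_yield = 3100.76 * 0.54
  Biogas = 1674.41 m^3

1674.41


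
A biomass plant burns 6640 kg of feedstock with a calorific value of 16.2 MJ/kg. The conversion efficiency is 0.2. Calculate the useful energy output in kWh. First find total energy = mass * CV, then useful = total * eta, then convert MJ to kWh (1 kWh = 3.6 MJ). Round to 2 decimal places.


Total energy = mass * CV = 6640 * 16.2 = 107568.0 MJ
Useful energy = total * eta = 107568.0 * 0.2 = 21513.6 MJ
Convert to kWh: 21513.6 / 3.6
Useful energy = 5976.00 kWh

5976.00


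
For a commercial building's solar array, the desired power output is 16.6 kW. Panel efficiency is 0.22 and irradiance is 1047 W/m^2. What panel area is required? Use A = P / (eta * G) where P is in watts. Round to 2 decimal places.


Convert target power to watts: P = 16.6 * 1000 = 16600.0 W
Compute denominator: eta * G = 0.22 * 1047 = 230.34
Required area A = P / (eta * G) = 16600.0 / 230.34
A = 72.07 m^2

72.07


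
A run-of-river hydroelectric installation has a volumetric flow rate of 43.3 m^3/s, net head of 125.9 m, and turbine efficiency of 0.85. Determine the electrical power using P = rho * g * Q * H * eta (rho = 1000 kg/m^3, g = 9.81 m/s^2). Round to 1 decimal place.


Apply the hydropower formula P = rho * g * Q * H * eta
rho * g = 1000 * 9.81 = 9810.0
P = 9810.0 * 43.3 * 125.9 * 0.85
P = 45457082.6 W

45457082.6


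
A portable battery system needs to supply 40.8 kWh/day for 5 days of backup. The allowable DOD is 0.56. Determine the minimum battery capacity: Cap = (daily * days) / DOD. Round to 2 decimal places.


Total energy needed = daily * days = 40.8 * 5 = 204.0 kWh
Account for depth of discharge:
  Cap = total_energy / DOD = 204.0 / 0.56
  Cap = 364.29 kWh

364.29


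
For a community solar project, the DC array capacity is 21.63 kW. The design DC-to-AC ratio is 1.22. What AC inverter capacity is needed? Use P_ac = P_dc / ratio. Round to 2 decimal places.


The inverter AC capacity is determined by the DC/AC ratio.
Given: P_dc = 21.63 kW, DC/AC ratio = 1.22
P_ac = P_dc / ratio = 21.63 / 1.22
P_ac = 17.73 kW

17.73


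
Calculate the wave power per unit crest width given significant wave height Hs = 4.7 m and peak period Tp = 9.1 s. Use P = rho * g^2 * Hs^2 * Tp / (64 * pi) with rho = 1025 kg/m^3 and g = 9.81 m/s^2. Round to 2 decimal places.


Apply wave power formula:
  g^2 = 9.81^2 = 96.2361
  Hs^2 = 4.7^2 = 22.09
  Numerator = rho * g^2 * Hs^2 * Tp = 1025 * 96.2361 * 22.09 * 9.1 = 19828916.7
  Denominator = 64 * pi = 201.0619
  P = 19828916.7 / 201.0619 = 98620.94 W/m

98620.94


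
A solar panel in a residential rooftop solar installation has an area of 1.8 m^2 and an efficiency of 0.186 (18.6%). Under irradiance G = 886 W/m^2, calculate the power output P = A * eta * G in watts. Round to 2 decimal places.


Use the solar power formula P = A * eta * G.
Given: A = 1.8 m^2, eta = 0.186, G = 886 W/m^2
P = 1.8 * 0.186 * 886
P = 296.63 W

296.63


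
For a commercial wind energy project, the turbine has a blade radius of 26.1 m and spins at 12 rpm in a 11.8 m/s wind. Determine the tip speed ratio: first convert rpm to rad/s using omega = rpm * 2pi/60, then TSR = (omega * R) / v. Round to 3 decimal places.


Convert rotational speed to rad/s:
  omega = 12 * 2 * pi / 60 = 1.2566 rad/s
Compute tip speed:
  v_tip = omega * R = 1.2566 * 26.1 = 32.798 m/s
Tip speed ratio:
  TSR = v_tip / v_wind = 32.798 / 11.8 = 2.780

2.780


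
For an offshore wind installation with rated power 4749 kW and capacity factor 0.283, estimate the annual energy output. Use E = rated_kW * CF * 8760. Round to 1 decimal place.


Annual energy = rated_kW * capacity_factor * hours_per_year
Given: P_rated = 4749 kW, CF = 0.283, hours = 8760
E = 4749 * 0.283 * 8760
E = 11773150.9 kWh

11773150.9


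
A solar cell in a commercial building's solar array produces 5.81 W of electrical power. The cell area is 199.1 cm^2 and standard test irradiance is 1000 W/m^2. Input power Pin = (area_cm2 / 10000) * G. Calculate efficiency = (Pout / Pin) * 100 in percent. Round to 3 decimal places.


First compute the input power:
  Pin = area_cm2 / 10000 * G = 199.1 / 10000 * 1000 = 19.91 W
Then compute efficiency:
  Efficiency = (Pout / Pin) * 100 = (5.81 / 19.91) * 100
  Efficiency = 29.181%

29.181


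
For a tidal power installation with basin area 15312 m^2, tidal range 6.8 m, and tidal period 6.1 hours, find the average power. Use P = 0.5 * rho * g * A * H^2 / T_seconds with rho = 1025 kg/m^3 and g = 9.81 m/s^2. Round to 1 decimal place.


Convert period to seconds: T = 6.1 * 3600 = 21960.0 s
H^2 = 6.8^2 = 46.24
P = 0.5 * rho * g * A * H^2 / T
P = 0.5 * 1025 * 9.81 * 15312 * 46.24 / 21960.0
P = 162099.0 W

162099.0


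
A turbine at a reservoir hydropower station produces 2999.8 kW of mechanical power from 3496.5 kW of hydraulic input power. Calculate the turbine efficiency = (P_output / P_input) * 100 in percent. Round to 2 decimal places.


Turbine efficiency = (output power / input power) * 100
eta = (2999.8 / 3496.5) * 100
eta = 85.79%

85.79


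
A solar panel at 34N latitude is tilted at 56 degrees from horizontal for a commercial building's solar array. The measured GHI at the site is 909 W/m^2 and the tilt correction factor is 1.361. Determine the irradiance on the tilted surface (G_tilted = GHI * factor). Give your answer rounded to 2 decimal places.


Identify the given values:
  GHI = 909 W/m^2, tilt correction factor = 1.361
Apply the formula G_tilted = GHI * factor:
  G_tilted = 909 * 1.361
  G_tilted = 1237.15 W/m^2

1237.15


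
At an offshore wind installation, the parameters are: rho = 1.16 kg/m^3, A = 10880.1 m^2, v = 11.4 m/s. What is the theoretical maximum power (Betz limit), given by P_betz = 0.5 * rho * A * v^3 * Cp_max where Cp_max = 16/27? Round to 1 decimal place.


The Betz coefficient Cp_max = 16/27 = 0.5926
v^3 = 11.4^3 = 1481.544
P_betz = 0.5 * rho * A * v^3 * Cp_max
P_betz = 0.5 * 1.16 * 10880.1 * 1481.544 * 0.5926
P_betz = 5540279.2 W

5540279.2


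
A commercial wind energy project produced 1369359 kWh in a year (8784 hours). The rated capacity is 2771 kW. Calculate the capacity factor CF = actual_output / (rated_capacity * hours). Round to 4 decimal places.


Capacity factor = actual output / maximum possible output
Maximum possible = rated * hours = 2771 * 8784 = 24340464 kWh
CF = 1369359 / 24340464
CF = 0.0563

0.0563


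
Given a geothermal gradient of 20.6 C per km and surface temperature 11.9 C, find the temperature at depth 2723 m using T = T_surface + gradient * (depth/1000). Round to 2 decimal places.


Convert depth to km: 2723 / 1000 = 2.723 km
Temperature increase = gradient * depth_km = 20.6 * 2.723 = 56.09 C
Temperature at depth = T_surface + delta_T = 11.9 + 56.09
T = 67.99 C

67.99


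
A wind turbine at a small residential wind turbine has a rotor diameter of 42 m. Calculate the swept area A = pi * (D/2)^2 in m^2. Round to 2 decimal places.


Compute the rotor radius:
  r = D / 2 = 42 / 2 = 21.0 m
Calculate swept area:
  A = pi * r^2 = pi * 21.0^2
  A = 1385.44 m^2

1385.44


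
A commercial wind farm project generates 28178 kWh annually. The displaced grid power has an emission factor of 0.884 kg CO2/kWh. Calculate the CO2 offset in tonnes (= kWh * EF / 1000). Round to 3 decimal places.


CO2 offset in kg = generation * emission_factor
CO2 offset = 28178 * 0.884 = 24909.35 kg
Convert to tonnes:
  CO2 offset = 24909.35 / 1000 = 24.909 tonnes

24.909


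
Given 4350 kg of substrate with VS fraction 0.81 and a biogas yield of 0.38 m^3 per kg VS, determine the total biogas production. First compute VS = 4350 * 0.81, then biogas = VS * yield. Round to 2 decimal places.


Compute volatile solids:
  VS = mass * VS_fraction = 4350 * 0.81 = 3523.5 kg
Calculate biogas volume:
  Biogas = VS * specific_yield = 3523.5 * 0.38
  Biogas = 1338.93 m^3

1338.93


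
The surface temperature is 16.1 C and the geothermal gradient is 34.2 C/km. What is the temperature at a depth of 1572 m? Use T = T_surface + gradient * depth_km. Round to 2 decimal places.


Convert depth to km: 1572 / 1000 = 1.572 km
Temperature increase = gradient * depth_km = 34.2 * 1.572 = 53.76 C
Temperature at depth = T_surface + delta_T = 16.1 + 53.76
T = 69.86 C

69.86


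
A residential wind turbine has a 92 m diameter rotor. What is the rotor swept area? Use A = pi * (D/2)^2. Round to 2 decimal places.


Compute the rotor radius:
  r = D / 2 = 92 / 2 = 46.0 m
Calculate swept area:
  A = pi * r^2 = pi * 46.0^2
  A = 6647.61 m^2

6647.61


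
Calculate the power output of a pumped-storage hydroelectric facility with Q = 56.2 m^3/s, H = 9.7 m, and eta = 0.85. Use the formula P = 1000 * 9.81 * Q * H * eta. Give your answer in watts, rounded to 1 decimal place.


Apply the hydropower formula P = rho * g * Q * H * eta
rho * g = 1000 * 9.81 = 9810.0
P = 9810.0 * 56.2 * 9.7 * 0.85
P = 4545649.9 W

4545649.9


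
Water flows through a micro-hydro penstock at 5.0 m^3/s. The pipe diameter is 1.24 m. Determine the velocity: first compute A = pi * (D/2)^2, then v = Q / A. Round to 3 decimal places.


Compute pipe cross-sectional area:
  A = pi * (D/2)^2 = pi * (1.24/2)^2 = 1.2076 m^2
Calculate velocity:
  v = Q / A = 5.0 / 1.2076
  v = 4.140 m/s

4.140


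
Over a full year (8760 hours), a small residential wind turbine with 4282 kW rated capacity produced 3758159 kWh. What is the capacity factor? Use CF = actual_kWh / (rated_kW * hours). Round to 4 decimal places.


Capacity factor = actual output / maximum possible output
Maximum possible = rated * hours = 4282 * 8760 = 37510320 kWh
CF = 3758159 / 37510320
CF = 0.1002

0.1002


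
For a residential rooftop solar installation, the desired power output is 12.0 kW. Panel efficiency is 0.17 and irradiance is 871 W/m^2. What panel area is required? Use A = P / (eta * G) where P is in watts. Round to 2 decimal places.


Convert target power to watts: P = 12.0 * 1000 = 12000.0 W
Compute denominator: eta * G = 0.17 * 871 = 148.07
Required area A = P / (eta * G) = 12000.0 / 148.07
A = 81.04 m^2

81.04


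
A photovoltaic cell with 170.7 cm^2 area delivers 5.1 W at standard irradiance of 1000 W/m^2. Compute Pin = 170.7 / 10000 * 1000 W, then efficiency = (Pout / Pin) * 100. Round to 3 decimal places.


First compute the input power:
  Pin = area_cm2 / 10000 * G = 170.7 / 10000 * 1000 = 17.07 W
Then compute efficiency:
  Efficiency = (Pout / Pin) * 100 = (5.1 / 17.07) * 100
  Efficiency = 29.877%

29.877


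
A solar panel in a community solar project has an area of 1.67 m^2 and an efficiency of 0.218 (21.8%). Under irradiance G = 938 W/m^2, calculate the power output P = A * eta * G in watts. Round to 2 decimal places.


Use the solar power formula P = A * eta * G.
Given: A = 1.67 m^2, eta = 0.218, G = 938 W/m^2
P = 1.67 * 0.218 * 938
P = 341.49 W

341.49


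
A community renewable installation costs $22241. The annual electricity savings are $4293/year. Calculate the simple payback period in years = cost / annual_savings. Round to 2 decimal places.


Simple payback period = initial cost / annual savings
Payback = 22241 / 4293
Payback = 5.18 years

5.18


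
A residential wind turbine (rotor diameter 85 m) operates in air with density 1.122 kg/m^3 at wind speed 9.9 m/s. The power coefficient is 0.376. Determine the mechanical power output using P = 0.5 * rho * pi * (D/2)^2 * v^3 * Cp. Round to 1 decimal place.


Step 1 -- Compute swept area:
  A = pi * (D/2)^2 = pi * (85/2)^2 = 5674.5 m^2
Step 2 -- Apply wind power equation:
  P = 0.5 * rho * A * v^3 * Cp
  v^3 = 9.9^3 = 970.299
  P = 0.5 * 1.122 * 5674.5 * 970.299 * 0.376
  P = 1161405.9 W

1161405.9


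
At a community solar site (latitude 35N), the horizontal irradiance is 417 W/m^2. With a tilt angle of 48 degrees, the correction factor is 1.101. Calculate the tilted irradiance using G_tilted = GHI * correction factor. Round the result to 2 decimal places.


Identify the given values:
  GHI = 417 W/m^2, tilt correction factor = 1.101
Apply the formula G_tilted = GHI * factor:
  G_tilted = 417 * 1.101
  G_tilted = 459.12 W/m^2

459.12


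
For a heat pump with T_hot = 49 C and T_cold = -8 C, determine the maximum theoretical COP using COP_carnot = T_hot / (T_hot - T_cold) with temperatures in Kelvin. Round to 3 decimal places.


Convert to Kelvin:
  T_hot = 49 + 273.15 = 322.15 K
  T_cold = -8 + 273.15 = 265.15 K
Apply Carnot COP formula:
  COP = T_hot_K / (T_hot_K - T_cold_K) = 322.15 / 57.0
  COP = 5.652

5.652


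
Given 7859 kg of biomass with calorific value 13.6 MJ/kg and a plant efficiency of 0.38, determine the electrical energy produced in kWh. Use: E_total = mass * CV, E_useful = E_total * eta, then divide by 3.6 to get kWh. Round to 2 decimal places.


Total energy = mass * CV = 7859 * 13.6 = 106882.4 MJ
Useful energy = total * eta = 106882.4 * 0.38 = 40615.31 MJ
Convert to kWh: 40615.31 / 3.6
Useful energy = 11282.03 kWh

11282.03


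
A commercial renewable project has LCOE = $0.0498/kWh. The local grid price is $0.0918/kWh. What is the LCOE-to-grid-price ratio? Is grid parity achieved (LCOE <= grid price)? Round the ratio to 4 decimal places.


Compare LCOE to grid price:
  LCOE = $0.0498/kWh, Grid price = $0.0918/kWh
  Ratio = LCOE / grid_price = 0.0498 / 0.0918 = 0.5425
  Grid parity achieved (ratio <= 1)? yes

0.5425


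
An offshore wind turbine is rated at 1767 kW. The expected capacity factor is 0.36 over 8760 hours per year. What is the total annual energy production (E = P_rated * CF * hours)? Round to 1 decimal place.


Annual energy = rated_kW * capacity_factor * hours_per_year
Given: P_rated = 1767 kW, CF = 0.36, hours = 8760
E = 1767 * 0.36 * 8760
E = 5572411.2 kWh

5572411.2


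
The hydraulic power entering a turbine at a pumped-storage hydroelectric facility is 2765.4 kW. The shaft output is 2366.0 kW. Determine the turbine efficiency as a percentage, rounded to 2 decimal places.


Turbine efficiency = (output power / input power) * 100
eta = (2366.0 / 2765.4) * 100
eta = 85.56%

85.56


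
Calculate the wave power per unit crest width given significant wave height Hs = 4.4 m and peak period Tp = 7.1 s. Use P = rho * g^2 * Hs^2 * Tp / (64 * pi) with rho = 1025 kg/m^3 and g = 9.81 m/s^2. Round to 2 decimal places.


Apply wave power formula:
  g^2 = 9.81^2 = 96.2361
  Hs^2 = 4.4^2 = 19.36
  Numerator = rho * g^2 * Hs^2 * Tp = 1025 * 96.2361 * 19.36 * 7.1 = 13558935.1
  Denominator = 64 * pi = 201.0619
  P = 13558935.1 / 201.0619 = 67436.61 W/m

67436.61


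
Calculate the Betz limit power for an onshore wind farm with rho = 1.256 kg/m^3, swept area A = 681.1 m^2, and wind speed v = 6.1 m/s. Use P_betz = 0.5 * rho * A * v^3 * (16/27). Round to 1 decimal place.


The Betz coefficient Cp_max = 16/27 = 0.5926
v^3 = 6.1^3 = 226.981
P_betz = 0.5 * rho * A * v^3 * Cp_max
P_betz = 0.5 * 1.256 * 681.1 * 226.981 * 0.5926
P_betz = 57532.9 W

57532.9


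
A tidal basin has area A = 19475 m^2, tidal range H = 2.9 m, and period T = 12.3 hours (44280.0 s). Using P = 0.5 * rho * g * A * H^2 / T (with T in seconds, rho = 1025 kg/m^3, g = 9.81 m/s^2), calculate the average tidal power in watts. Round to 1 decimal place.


Convert period to seconds: T = 12.3 * 3600 = 44280.0 s
H^2 = 2.9^2 = 8.41
P = 0.5 * rho * g * A * H^2 / T
P = 0.5 * 1025 * 9.81 * 19475 * 8.41 / 44280.0
P = 18596.4 W

18596.4


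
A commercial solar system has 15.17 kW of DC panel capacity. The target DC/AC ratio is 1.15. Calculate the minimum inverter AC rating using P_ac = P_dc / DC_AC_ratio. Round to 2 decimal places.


The inverter AC capacity is determined by the DC/AC ratio.
Given: P_dc = 15.17 kW, DC/AC ratio = 1.15
P_ac = P_dc / ratio = 15.17 / 1.15
P_ac = 13.19 kW

13.19


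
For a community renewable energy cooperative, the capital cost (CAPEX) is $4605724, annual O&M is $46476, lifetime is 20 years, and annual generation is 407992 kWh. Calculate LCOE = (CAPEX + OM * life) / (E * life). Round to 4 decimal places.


Total cost = CAPEX + OM * lifetime = 4605724 + 46476 * 20 = 4605724 + 929520 = 5535244
Total generation = annual * lifetime = 407992 * 20 = 8159840 kWh
LCOE = 5535244 / 8159840
LCOE = 0.6784 $/kWh

0.6784


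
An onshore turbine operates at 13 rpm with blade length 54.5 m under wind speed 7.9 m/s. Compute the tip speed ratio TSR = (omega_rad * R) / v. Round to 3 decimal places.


Convert rotational speed to rad/s:
  omega = 13 * 2 * pi / 60 = 1.3614 rad/s
Compute tip speed:
  v_tip = omega * R = 1.3614 * 54.5 = 74.194 m/s
Tip speed ratio:
  TSR = v_tip / v_wind = 74.194 / 7.9 = 9.392

9.392


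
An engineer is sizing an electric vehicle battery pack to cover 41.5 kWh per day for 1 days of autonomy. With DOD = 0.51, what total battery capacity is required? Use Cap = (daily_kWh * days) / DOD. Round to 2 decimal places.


Total energy needed = daily * days = 41.5 * 1 = 41.5 kWh
Account for depth of discharge:
  Cap = total_energy / DOD = 41.5 / 0.51
  Cap = 81.37 kWh

81.37


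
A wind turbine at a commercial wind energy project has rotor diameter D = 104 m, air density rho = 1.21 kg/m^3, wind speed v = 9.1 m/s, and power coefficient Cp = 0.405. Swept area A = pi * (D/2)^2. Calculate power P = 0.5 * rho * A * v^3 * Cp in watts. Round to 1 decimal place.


Step 1 -- Compute swept area:
  A = pi * (D/2)^2 = pi * (104/2)^2 = 8494.87 m^2
Step 2 -- Apply wind power equation:
  P = 0.5 * rho * A * v^3 * Cp
  v^3 = 9.1^3 = 753.571
  P = 0.5 * 1.21 * 8494.87 * 753.571 * 0.405
  P = 1568523.9 W

1568523.9


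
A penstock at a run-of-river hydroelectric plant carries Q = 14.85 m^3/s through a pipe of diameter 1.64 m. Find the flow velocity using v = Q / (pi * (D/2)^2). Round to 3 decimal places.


Compute pipe cross-sectional area:
  A = pi * (D/2)^2 = pi * (1.64/2)^2 = 2.1124 m^2
Calculate velocity:
  v = Q / A = 14.85 / 2.1124
  v = 7.030 m/s

7.030


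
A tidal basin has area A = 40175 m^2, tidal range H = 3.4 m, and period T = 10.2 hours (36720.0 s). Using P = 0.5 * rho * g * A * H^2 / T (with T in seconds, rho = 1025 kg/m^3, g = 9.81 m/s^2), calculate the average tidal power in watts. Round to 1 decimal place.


Convert period to seconds: T = 10.2 * 3600 = 36720.0 s
H^2 = 3.4^2 = 11.56
P = 0.5 * rho * g * A * H^2 / T
P = 0.5 * 1025 * 9.81 * 40175 * 11.56 / 36720.0
P = 63587.8 W

63587.8


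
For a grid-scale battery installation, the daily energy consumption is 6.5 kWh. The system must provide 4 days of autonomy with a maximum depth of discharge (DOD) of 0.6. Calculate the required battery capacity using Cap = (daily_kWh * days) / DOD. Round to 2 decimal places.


Total energy needed = daily * days = 6.5 * 4 = 26.0 kWh
Account for depth of discharge:
  Cap = total_energy / DOD = 26.0 / 0.6
  Cap = 43.33 kWh

43.33


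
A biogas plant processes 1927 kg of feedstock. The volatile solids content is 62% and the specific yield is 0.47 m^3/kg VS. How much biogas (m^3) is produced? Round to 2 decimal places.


Compute volatile solids:
  VS = mass * VS_fraction = 1927 * 0.62 = 1194.74 kg
Calculate biogas volume:
  Biogas = VS * specific_yield = 1194.74 * 0.47
  Biogas = 561.53 m^3

561.53


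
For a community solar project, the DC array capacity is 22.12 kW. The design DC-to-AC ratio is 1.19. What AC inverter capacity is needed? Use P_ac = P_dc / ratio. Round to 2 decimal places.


The inverter AC capacity is determined by the DC/AC ratio.
Given: P_dc = 22.12 kW, DC/AC ratio = 1.19
P_ac = P_dc / ratio = 22.12 / 1.19
P_ac = 18.59 kW

18.59


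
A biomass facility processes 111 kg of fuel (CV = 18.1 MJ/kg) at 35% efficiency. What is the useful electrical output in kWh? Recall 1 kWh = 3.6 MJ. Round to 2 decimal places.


Total energy = mass * CV = 111 * 18.1 = 2009.1 MJ
Useful energy = total * eta = 2009.1 * 0.35 = 703.19 MJ
Convert to kWh: 703.19 / 3.6
Useful energy = 195.33 kWh

195.33


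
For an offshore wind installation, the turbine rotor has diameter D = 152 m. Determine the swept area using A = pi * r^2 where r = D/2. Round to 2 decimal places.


Compute the rotor radius:
  r = D / 2 = 152 / 2 = 76.0 m
Calculate swept area:
  A = pi * r^2 = pi * 76.0^2
  A = 18145.84 m^2

18145.84


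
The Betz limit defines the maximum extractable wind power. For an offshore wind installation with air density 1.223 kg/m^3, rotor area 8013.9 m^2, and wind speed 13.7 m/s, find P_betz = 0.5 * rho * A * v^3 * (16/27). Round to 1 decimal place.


The Betz coefficient Cp_max = 16/27 = 0.5926
v^3 = 13.7^3 = 2571.353
P_betz = 0.5 * rho * A * v^3 * Cp_max
P_betz = 0.5 * 1.223 * 8013.9 * 2571.353 * 0.5926
P_betz = 7467208.9 W

7467208.9


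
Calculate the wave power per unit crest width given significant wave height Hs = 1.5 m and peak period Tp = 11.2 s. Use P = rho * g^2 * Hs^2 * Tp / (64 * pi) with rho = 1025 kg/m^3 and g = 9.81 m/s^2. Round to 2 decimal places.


Apply wave power formula:
  g^2 = 9.81^2 = 96.2361
  Hs^2 = 1.5^2 = 2.25
  Numerator = rho * g^2 * Hs^2 * Tp = 1025 * 96.2361 * 2.25 * 11.2 = 2485778.46
  Denominator = 64 * pi = 201.0619
  P = 2485778.46 / 201.0619 = 12363.25 W/m

12363.25


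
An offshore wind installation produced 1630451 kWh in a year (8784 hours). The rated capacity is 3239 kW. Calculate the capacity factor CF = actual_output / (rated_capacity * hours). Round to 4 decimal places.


Capacity factor = actual output / maximum possible output
Maximum possible = rated * hours = 3239 * 8784 = 28451376 kWh
CF = 1630451 / 28451376
CF = 0.0573

0.0573


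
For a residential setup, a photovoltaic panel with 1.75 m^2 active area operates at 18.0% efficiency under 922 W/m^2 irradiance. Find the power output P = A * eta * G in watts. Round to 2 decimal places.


Use the solar power formula P = A * eta * G.
Given: A = 1.75 m^2, eta = 0.18, G = 922 W/m^2
P = 1.75 * 0.18 * 922
P = 290.43 W

290.43


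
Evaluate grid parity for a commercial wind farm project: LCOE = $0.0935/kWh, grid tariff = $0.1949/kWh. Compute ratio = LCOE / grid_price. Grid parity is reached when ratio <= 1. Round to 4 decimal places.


Compare LCOE to grid price:
  LCOE = $0.0935/kWh, Grid price = $0.1949/kWh
  Ratio = LCOE / grid_price = 0.0935 / 0.1949 = 0.4797
  Grid parity achieved (ratio <= 1)? yes

0.4797


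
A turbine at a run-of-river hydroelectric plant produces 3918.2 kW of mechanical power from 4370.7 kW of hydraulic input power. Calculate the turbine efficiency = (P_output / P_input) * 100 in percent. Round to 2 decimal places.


Turbine efficiency = (output power / input power) * 100
eta = (3918.2 / 4370.7) * 100
eta = 89.65%

89.65


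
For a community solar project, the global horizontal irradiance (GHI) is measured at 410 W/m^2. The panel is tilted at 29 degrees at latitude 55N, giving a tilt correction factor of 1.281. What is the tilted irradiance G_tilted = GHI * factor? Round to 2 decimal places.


Identify the given values:
  GHI = 410 W/m^2, tilt correction factor = 1.281
Apply the formula G_tilted = GHI * factor:
  G_tilted = 410 * 1.281
  G_tilted = 525.21 W/m^2

525.21


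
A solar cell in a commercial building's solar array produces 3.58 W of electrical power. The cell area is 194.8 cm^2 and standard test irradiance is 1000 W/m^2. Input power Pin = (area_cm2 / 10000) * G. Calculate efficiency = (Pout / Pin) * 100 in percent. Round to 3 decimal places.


First compute the input power:
  Pin = area_cm2 / 10000 * G = 194.8 / 10000 * 1000 = 19.48 W
Then compute efficiency:
  Efficiency = (Pout / Pin) * 100 = (3.58 / 19.48) * 100
  Efficiency = 18.378%

18.378


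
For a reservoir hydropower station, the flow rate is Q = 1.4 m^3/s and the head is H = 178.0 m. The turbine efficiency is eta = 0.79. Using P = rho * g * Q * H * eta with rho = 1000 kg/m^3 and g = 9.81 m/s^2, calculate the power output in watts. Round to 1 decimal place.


Apply the hydropower formula P = rho * g * Q * H * eta
rho * g = 1000 * 9.81 = 9810.0
P = 9810.0 * 1.4 * 178.0 * 0.79
P = 1931275.1 W

1931275.1
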